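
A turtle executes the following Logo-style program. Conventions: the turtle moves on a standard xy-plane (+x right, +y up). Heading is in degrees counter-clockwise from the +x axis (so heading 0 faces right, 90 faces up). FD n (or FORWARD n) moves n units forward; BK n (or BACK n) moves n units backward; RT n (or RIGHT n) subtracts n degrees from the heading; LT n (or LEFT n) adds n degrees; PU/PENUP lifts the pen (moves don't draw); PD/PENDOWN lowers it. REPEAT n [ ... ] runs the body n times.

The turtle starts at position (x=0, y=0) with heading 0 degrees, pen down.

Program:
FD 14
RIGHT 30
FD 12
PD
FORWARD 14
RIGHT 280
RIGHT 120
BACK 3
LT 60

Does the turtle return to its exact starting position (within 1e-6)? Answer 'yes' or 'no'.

Answer: no

Derivation:
Executing turtle program step by step:
Start: pos=(0,0), heading=0, pen down
FD 14: (0,0) -> (14,0) [heading=0, draw]
RT 30: heading 0 -> 330
FD 12: (14,0) -> (24.392,-6) [heading=330, draw]
PD: pen down
FD 14: (24.392,-6) -> (36.517,-13) [heading=330, draw]
RT 280: heading 330 -> 50
RT 120: heading 50 -> 290
BK 3: (36.517,-13) -> (35.491,-10.181) [heading=290, draw]
LT 60: heading 290 -> 350
Final: pos=(35.491,-10.181), heading=350, 4 segment(s) drawn

Start position: (0, 0)
Final position: (35.491, -10.181)
Distance = 36.922; >= 1e-6 -> NOT closed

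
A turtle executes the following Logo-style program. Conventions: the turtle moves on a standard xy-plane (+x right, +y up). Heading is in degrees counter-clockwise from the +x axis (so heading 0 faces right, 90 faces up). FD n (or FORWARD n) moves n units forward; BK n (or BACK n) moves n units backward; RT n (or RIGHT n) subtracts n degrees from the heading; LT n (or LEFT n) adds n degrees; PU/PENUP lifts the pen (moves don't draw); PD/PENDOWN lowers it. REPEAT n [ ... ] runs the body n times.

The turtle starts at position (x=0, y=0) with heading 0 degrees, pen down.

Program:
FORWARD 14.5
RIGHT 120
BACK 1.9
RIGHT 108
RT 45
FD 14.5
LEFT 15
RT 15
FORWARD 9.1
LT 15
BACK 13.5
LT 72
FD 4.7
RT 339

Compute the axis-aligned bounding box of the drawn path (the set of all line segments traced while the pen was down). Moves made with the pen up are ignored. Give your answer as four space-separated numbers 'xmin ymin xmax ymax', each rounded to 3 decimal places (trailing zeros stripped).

Executing turtle program step by step:
Start: pos=(0,0), heading=0, pen down
FD 14.5: (0,0) -> (14.5,0) [heading=0, draw]
RT 120: heading 0 -> 240
BK 1.9: (14.5,0) -> (15.45,1.645) [heading=240, draw]
RT 108: heading 240 -> 132
RT 45: heading 132 -> 87
FD 14.5: (15.45,1.645) -> (16.209,16.126) [heading=87, draw]
LT 15: heading 87 -> 102
RT 15: heading 102 -> 87
FD 9.1: (16.209,16.126) -> (16.685,25.213) [heading=87, draw]
LT 15: heading 87 -> 102
BK 13.5: (16.685,25.213) -> (19.492,12.008) [heading=102, draw]
LT 72: heading 102 -> 174
FD 4.7: (19.492,12.008) -> (14.818,12.499) [heading=174, draw]
RT 339: heading 174 -> 195
Final: pos=(14.818,12.499), heading=195, 6 segment(s) drawn

Segment endpoints: x in {0, 14.5, 14.818, 15.45, 16.209, 16.685, 19.492}, y in {0, 1.645, 12.008, 12.499, 16.126, 25.213}
xmin=0, ymin=0, xmax=19.492, ymax=25.213

Answer: 0 0 19.492 25.213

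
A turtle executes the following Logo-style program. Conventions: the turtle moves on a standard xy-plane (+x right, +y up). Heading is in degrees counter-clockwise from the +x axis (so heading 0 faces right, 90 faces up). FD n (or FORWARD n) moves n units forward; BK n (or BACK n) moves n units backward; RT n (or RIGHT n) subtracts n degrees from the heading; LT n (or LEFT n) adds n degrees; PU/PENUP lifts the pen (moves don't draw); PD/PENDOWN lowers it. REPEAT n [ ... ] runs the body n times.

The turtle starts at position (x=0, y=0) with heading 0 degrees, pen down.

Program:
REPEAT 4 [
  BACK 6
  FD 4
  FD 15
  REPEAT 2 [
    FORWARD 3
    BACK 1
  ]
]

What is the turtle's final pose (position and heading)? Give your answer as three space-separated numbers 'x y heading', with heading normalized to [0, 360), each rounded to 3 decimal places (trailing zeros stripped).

Answer: 68 0 0

Derivation:
Executing turtle program step by step:
Start: pos=(0,0), heading=0, pen down
REPEAT 4 [
  -- iteration 1/4 --
  BK 6: (0,0) -> (-6,0) [heading=0, draw]
  FD 4: (-6,0) -> (-2,0) [heading=0, draw]
  FD 15: (-2,0) -> (13,0) [heading=0, draw]
  REPEAT 2 [
    -- iteration 1/2 --
    FD 3: (13,0) -> (16,0) [heading=0, draw]
    BK 1: (16,0) -> (15,0) [heading=0, draw]
    -- iteration 2/2 --
    FD 3: (15,0) -> (18,0) [heading=0, draw]
    BK 1: (18,0) -> (17,0) [heading=0, draw]
  ]
  -- iteration 2/4 --
  BK 6: (17,0) -> (11,0) [heading=0, draw]
  FD 4: (11,0) -> (15,0) [heading=0, draw]
  FD 15: (15,0) -> (30,0) [heading=0, draw]
  REPEAT 2 [
    -- iteration 1/2 --
    FD 3: (30,0) -> (33,0) [heading=0, draw]
    BK 1: (33,0) -> (32,0) [heading=0, draw]
    -- iteration 2/2 --
    FD 3: (32,0) -> (35,0) [heading=0, draw]
    BK 1: (35,0) -> (34,0) [heading=0, draw]
  ]
  -- iteration 3/4 --
  BK 6: (34,0) -> (28,0) [heading=0, draw]
  FD 4: (28,0) -> (32,0) [heading=0, draw]
  FD 15: (32,0) -> (47,0) [heading=0, draw]
  REPEAT 2 [
    -- iteration 1/2 --
    FD 3: (47,0) -> (50,0) [heading=0, draw]
    BK 1: (50,0) -> (49,0) [heading=0, draw]
    -- iteration 2/2 --
    FD 3: (49,0) -> (52,0) [heading=0, draw]
    BK 1: (52,0) -> (51,0) [heading=0, draw]
  ]
  -- iteration 4/4 --
  BK 6: (51,0) -> (45,0) [heading=0, draw]
  FD 4: (45,0) -> (49,0) [heading=0, draw]
  FD 15: (49,0) -> (64,0) [heading=0, draw]
  REPEAT 2 [
    -- iteration 1/2 --
    FD 3: (64,0) -> (67,0) [heading=0, draw]
    BK 1: (67,0) -> (66,0) [heading=0, draw]
    -- iteration 2/2 --
    FD 3: (66,0) -> (69,0) [heading=0, draw]
    BK 1: (69,0) -> (68,0) [heading=0, draw]
  ]
]
Final: pos=(68,0), heading=0, 28 segment(s) drawn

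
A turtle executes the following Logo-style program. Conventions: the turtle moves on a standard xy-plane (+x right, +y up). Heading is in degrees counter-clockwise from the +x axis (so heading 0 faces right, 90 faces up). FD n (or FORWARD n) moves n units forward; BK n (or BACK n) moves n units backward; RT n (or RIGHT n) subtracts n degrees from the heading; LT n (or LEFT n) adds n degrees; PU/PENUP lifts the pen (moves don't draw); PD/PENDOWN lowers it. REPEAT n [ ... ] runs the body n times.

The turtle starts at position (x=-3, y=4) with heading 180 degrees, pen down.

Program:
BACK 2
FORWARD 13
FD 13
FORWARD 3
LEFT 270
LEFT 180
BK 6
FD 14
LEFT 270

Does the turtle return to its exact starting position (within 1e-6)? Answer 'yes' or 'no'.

Answer: no

Derivation:
Executing turtle program step by step:
Start: pos=(-3,4), heading=180, pen down
BK 2: (-3,4) -> (-1,4) [heading=180, draw]
FD 13: (-1,4) -> (-14,4) [heading=180, draw]
FD 13: (-14,4) -> (-27,4) [heading=180, draw]
FD 3: (-27,4) -> (-30,4) [heading=180, draw]
LT 270: heading 180 -> 90
LT 180: heading 90 -> 270
BK 6: (-30,4) -> (-30,10) [heading=270, draw]
FD 14: (-30,10) -> (-30,-4) [heading=270, draw]
LT 270: heading 270 -> 180
Final: pos=(-30,-4), heading=180, 6 segment(s) drawn

Start position: (-3, 4)
Final position: (-30, -4)
Distance = 28.16; >= 1e-6 -> NOT closed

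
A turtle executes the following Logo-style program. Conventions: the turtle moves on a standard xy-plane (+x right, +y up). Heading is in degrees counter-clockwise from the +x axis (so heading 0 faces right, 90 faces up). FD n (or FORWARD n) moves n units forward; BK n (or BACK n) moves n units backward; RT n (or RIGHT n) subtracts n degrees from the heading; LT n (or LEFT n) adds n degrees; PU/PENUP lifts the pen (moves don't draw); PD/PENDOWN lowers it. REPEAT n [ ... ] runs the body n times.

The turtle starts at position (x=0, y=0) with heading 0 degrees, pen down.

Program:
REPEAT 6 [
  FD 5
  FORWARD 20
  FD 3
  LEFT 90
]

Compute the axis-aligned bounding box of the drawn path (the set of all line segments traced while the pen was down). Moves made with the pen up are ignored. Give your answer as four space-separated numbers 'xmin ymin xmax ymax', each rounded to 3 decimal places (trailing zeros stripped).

Executing turtle program step by step:
Start: pos=(0,0), heading=0, pen down
REPEAT 6 [
  -- iteration 1/6 --
  FD 5: (0,0) -> (5,0) [heading=0, draw]
  FD 20: (5,0) -> (25,0) [heading=0, draw]
  FD 3: (25,0) -> (28,0) [heading=0, draw]
  LT 90: heading 0 -> 90
  -- iteration 2/6 --
  FD 5: (28,0) -> (28,5) [heading=90, draw]
  FD 20: (28,5) -> (28,25) [heading=90, draw]
  FD 3: (28,25) -> (28,28) [heading=90, draw]
  LT 90: heading 90 -> 180
  -- iteration 3/6 --
  FD 5: (28,28) -> (23,28) [heading=180, draw]
  FD 20: (23,28) -> (3,28) [heading=180, draw]
  FD 3: (3,28) -> (0,28) [heading=180, draw]
  LT 90: heading 180 -> 270
  -- iteration 4/6 --
  FD 5: (0,28) -> (0,23) [heading=270, draw]
  FD 20: (0,23) -> (0,3) [heading=270, draw]
  FD 3: (0,3) -> (0,0) [heading=270, draw]
  LT 90: heading 270 -> 0
  -- iteration 5/6 --
  FD 5: (0,0) -> (5,0) [heading=0, draw]
  FD 20: (5,0) -> (25,0) [heading=0, draw]
  FD 3: (25,0) -> (28,0) [heading=0, draw]
  LT 90: heading 0 -> 90
  -- iteration 6/6 --
  FD 5: (28,0) -> (28,5) [heading=90, draw]
  FD 20: (28,5) -> (28,25) [heading=90, draw]
  FD 3: (28,25) -> (28,28) [heading=90, draw]
  LT 90: heading 90 -> 180
]
Final: pos=(28,28), heading=180, 18 segment(s) drawn

Segment endpoints: x in {0, 0, 0, 0, 3, 5, 5, 23, 25, 25, 28, 28}, y in {0, 0, 0, 0, 0, 3, 5, 5, 23, 25, 25, 28, 28, 28}
xmin=0, ymin=0, xmax=28, ymax=28

Answer: 0 0 28 28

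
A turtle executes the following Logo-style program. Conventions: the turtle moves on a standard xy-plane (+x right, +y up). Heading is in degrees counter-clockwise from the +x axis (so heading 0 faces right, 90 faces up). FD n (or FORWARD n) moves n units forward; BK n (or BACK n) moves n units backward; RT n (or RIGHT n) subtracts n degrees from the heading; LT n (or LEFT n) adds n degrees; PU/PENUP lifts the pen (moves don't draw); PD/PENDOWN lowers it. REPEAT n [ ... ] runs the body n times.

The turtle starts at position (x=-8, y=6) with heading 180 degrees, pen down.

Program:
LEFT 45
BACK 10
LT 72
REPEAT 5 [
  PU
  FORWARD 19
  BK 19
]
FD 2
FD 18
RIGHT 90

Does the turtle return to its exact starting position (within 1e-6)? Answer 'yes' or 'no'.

Answer: no

Derivation:
Executing turtle program step by step:
Start: pos=(-8,6), heading=180, pen down
LT 45: heading 180 -> 225
BK 10: (-8,6) -> (-0.929,13.071) [heading=225, draw]
LT 72: heading 225 -> 297
REPEAT 5 [
  -- iteration 1/5 --
  PU: pen up
  FD 19: (-0.929,13.071) -> (7.697,-3.858) [heading=297, move]
  BK 19: (7.697,-3.858) -> (-0.929,13.071) [heading=297, move]
  -- iteration 2/5 --
  PU: pen up
  FD 19: (-0.929,13.071) -> (7.697,-3.858) [heading=297, move]
  BK 19: (7.697,-3.858) -> (-0.929,13.071) [heading=297, move]
  -- iteration 3/5 --
  PU: pen up
  FD 19: (-0.929,13.071) -> (7.697,-3.858) [heading=297, move]
  BK 19: (7.697,-3.858) -> (-0.929,13.071) [heading=297, move]
  -- iteration 4/5 --
  PU: pen up
  FD 19: (-0.929,13.071) -> (7.697,-3.858) [heading=297, move]
  BK 19: (7.697,-3.858) -> (-0.929,13.071) [heading=297, move]
  -- iteration 5/5 --
  PU: pen up
  FD 19: (-0.929,13.071) -> (7.697,-3.858) [heading=297, move]
  BK 19: (7.697,-3.858) -> (-0.929,13.071) [heading=297, move]
]
FD 2: (-0.929,13.071) -> (-0.021,11.289) [heading=297, move]
FD 18: (-0.021,11.289) -> (8.151,-4.749) [heading=297, move]
RT 90: heading 297 -> 207
Final: pos=(8.151,-4.749), heading=207, 1 segment(s) drawn

Start position: (-8, 6)
Final position: (8.151, -4.749)
Distance = 19.401; >= 1e-6 -> NOT closed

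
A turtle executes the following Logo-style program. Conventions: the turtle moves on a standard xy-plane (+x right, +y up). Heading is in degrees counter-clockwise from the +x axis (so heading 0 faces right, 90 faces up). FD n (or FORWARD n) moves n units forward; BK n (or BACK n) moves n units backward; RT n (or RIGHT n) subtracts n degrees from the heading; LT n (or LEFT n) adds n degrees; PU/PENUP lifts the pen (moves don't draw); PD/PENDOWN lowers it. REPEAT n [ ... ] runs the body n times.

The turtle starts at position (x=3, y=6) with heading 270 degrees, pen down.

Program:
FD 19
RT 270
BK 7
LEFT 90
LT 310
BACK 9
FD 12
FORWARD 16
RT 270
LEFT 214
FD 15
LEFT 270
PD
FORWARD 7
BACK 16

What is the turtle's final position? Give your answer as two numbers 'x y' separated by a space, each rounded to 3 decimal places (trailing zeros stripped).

Answer: 27.455 3.73

Derivation:
Executing turtle program step by step:
Start: pos=(3,6), heading=270, pen down
FD 19: (3,6) -> (3,-13) [heading=270, draw]
RT 270: heading 270 -> 0
BK 7: (3,-13) -> (-4,-13) [heading=0, draw]
LT 90: heading 0 -> 90
LT 310: heading 90 -> 40
BK 9: (-4,-13) -> (-10.894,-18.785) [heading=40, draw]
FD 12: (-10.894,-18.785) -> (-1.702,-11.072) [heading=40, draw]
FD 16: (-1.702,-11.072) -> (10.555,-0.787) [heading=40, draw]
RT 270: heading 40 -> 130
LT 214: heading 130 -> 344
FD 15: (10.555,-0.787) -> (24.974,-4.922) [heading=344, draw]
LT 270: heading 344 -> 254
PD: pen down
FD 7: (24.974,-4.922) -> (23.044,-11.65) [heading=254, draw]
BK 16: (23.044,-11.65) -> (27.455,3.73) [heading=254, draw]
Final: pos=(27.455,3.73), heading=254, 8 segment(s) drawn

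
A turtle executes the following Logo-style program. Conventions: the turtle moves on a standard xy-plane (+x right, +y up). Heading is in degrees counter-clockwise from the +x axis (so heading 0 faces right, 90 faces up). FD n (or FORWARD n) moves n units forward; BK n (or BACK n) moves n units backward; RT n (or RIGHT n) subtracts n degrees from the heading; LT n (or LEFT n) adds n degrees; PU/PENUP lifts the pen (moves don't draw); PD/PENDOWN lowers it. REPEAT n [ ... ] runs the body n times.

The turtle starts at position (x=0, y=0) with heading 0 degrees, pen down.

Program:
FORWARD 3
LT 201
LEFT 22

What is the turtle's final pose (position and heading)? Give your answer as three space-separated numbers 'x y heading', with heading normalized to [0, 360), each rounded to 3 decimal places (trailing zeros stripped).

Executing turtle program step by step:
Start: pos=(0,0), heading=0, pen down
FD 3: (0,0) -> (3,0) [heading=0, draw]
LT 201: heading 0 -> 201
LT 22: heading 201 -> 223
Final: pos=(3,0), heading=223, 1 segment(s) drawn

Answer: 3 0 223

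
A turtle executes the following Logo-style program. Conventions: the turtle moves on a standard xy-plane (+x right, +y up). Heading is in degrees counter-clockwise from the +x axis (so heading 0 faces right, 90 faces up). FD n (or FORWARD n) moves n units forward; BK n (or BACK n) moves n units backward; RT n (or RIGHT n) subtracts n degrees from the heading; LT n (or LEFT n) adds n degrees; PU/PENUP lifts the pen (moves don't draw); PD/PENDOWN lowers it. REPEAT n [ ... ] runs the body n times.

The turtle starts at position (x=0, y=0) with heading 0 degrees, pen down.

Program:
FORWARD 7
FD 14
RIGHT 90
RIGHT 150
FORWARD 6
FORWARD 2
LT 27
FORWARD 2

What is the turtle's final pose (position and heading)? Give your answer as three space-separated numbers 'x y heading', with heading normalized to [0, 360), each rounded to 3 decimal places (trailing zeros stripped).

Executing turtle program step by step:
Start: pos=(0,0), heading=0, pen down
FD 7: (0,0) -> (7,0) [heading=0, draw]
FD 14: (7,0) -> (21,0) [heading=0, draw]
RT 90: heading 0 -> 270
RT 150: heading 270 -> 120
FD 6: (21,0) -> (18,5.196) [heading=120, draw]
FD 2: (18,5.196) -> (17,6.928) [heading=120, draw]
LT 27: heading 120 -> 147
FD 2: (17,6.928) -> (15.323,8.017) [heading=147, draw]
Final: pos=(15.323,8.017), heading=147, 5 segment(s) drawn

Answer: 15.323 8.017 147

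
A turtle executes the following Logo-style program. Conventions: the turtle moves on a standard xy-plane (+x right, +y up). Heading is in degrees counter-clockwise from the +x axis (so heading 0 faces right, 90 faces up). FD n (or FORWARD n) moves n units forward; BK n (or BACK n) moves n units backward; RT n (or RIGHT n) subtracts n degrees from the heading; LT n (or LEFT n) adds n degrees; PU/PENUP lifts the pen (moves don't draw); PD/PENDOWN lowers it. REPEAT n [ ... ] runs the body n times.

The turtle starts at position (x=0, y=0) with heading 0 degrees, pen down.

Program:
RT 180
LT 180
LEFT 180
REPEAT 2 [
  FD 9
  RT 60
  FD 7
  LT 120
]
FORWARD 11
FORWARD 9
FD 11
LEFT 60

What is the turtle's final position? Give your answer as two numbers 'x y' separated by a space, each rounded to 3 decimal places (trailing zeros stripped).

Answer: -8.5 -28.579

Derivation:
Executing turtle program step by step:
Start: pos=(0,0), heading=0, pen down
RT 180: heading 0 -> 180
LT 180: heading 180 -> 0
LT 180: heading 0 -> 180
REPEAT 2 [
  -- iteration 1/2 --
  FD 9: (0,0) -> (-9,0) [heading=180, draw]
  RT 60: heading 180 -> 120
  FD 7: (-9,0) -> (-12.5,6.062) [heading=120, draw]
  LT 120: heading 120 -> 240
  -- iteration 2/2 --
  FD 9: (-12.5,6.062) -> (-17,-1.732) [heading=240, draw]
  RT 60: heading 240 -> 180
  FD 7: (-17,-1.732) -> (-24,-1.732) [heading=180, draw]
  LT 120: heading 180 -> 300
]
FD 11: (-24,-1.732) -> (-18.5,-11.258) [heading=300, draw]
FD 9: (-18.5,-11.258) -> (-14,-19.053) [heading=300, draw]
FD 11: (-14,-19.053) -> (-8.5,-28.579) [heading=300, draw]
LT 60: heading 300 -> 0
Final: pos=(-8.5,-28.579), heading=0, 7 segment(s) drawn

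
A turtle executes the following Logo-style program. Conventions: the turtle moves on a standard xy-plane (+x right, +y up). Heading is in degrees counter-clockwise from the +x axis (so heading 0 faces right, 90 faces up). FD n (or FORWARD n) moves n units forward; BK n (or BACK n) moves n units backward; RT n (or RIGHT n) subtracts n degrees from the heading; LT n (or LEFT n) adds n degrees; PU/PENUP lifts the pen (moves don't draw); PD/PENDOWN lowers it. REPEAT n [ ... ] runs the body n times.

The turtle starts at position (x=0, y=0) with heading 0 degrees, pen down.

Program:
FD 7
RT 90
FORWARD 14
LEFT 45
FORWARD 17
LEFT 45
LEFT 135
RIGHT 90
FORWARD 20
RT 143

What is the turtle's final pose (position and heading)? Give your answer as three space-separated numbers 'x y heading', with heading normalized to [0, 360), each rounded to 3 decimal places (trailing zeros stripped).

Answer: 33.163 -11.879 262

Derivation:
Executing turtle program step by step:
Start: pos=(0,0), heading=0, pen down
FD 7: (0,0) -> (7,0) [heading=0, draw]
RT 90: heading 0 -> 270
FD 14: (7,0) -> (7,-14) [heading=270, draw]
LT 45: heading 270 -> 315
FD 17: (7,-14) -> (19.021,-26.021) [heading=315, draw]
LT 45: heading 315 -> 0
LT 135: heading 0 -> 135
RT 90: heading 135 -> 45
FD 20: (19.021,-26.021) -> (33.163,-11.879) [heading=45, draw]
RT 143: heading 45 -> 262
Final: pos=(33.163,-11.879), heading=262, 4 segment(s) drawn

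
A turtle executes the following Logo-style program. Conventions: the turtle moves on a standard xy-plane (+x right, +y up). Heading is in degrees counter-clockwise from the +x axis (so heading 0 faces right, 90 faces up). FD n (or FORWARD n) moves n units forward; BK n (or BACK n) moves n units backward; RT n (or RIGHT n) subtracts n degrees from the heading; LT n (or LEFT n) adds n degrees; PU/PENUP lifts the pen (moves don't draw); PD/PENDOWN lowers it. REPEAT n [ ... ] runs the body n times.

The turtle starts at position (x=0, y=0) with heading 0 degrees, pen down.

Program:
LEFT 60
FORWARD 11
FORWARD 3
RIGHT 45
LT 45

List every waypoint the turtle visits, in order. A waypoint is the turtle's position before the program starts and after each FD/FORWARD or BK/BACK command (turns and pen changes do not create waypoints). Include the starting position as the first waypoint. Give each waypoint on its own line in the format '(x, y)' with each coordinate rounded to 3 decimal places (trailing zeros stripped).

Answer: (0, 0)
(5.5, 9.526)
(7, 12.124)

Derivation:
Executing turtle program step by step:
Start: pos=(0,0), heading=0, pen down
LT 60: heading 0 -> 60
FD 11: (0,0) -> (5.5,9.526) [heading=60, draw]
FD 3: (5.5,9.526) -> (7,12.124) [heading=60, draw]
RT 45: heading 60 -> 15
LT 45: heading 15 -> 60
Final: pos=(7,12.124), heading=60, 2 segment(s) drawn
Waypoints (3 total):
(0, 0)
(5.5, 9.526)
(7, 12.124)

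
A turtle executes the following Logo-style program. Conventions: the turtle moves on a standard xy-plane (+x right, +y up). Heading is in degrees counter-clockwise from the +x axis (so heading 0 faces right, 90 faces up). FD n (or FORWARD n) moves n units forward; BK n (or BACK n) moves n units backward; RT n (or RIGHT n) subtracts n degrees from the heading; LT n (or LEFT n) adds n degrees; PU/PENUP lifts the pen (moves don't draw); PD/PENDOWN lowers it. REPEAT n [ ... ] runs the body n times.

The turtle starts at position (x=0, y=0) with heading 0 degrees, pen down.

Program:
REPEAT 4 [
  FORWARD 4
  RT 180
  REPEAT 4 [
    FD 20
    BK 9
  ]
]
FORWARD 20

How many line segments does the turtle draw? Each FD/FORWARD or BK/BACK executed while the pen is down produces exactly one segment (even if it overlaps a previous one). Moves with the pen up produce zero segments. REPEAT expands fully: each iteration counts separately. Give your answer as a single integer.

Executing turtle program step by step:
Start: pos=(0,0), heading=0, pen down
REPEAT 4 [
  -- iteration 1/4 --
  FD 4: (0,0) -> (4,0) [heading=0, draw]
  RT 180: heading 0 -> 180
  REPEAT 4 [
    -- iteration 1/4 --
    FD 20: (4,0) -> (-16,0) [heading=180, draw]
    BK 9: (-16,0) -> (-7,0) [heading=180, draw]
    -- iteration 2/4 --
    FD 20: (-7,0) -> (-27,0) [heading=180, draw]
    BK 9: (-27,0) -> (-18,0) [heading=180, draw]
    -- iteration 3/4 --
    FD 20: (-18,0) -> (-38,0) [heading=180, draw]
    BK 9: (-38,0) -> (-29,0) [heading=180, draw]
    -- iteration 4/4 --
    FD 20: (-29,0) -> (-49,0) [heading=180, draw]
    BK 9: (-49,0) -> (-40,0) [heading=180, draw]
  ]
  -- iteration 2/4 --
  FD 4: (-40,0) -> (-44,0) [heading=180, draw]
  RT 180: heading 180 -> 0
  REPEAT 4 [
    -- iteration 1/4 --
    FD 20: (-44,0) -> (-24,0) [heading=0, draw]
    BK 9: (-24,0) -> (-33,0) [heading=0, draw]
    -- iteration 2/4 --
    FD 20: (-33,0) -> (-13,0) [heading=0, draw]
    BK 9: (-13,0) -> (-22,0) [heading=0, draw]
    -- iteration 3/4 --
    FD 20: (-22,0) -> (-2,0) [heading=0, draw]
    BK 9: (-2,0) -> (-11,0) [heading=0, draw]
    -- iteration 4/4 --
    FD 20: (-11,0) -> (9,0) [heading=0, draw]
    BK 9: (9,0) -> (0,0) [heading=0, draw]
  ]
  -- iteration 3/4 --
  FD 4: (0,0) -> (4,0) [heading=0, draw]
  RT 180: heading 0 -> 180
  REPEAT 4 [
    -- iteration 1/4 --
    FD 20: (4,0) -> (-16,0) [heading=180, draw]
    BK 9: (-16,0) -> (-7,0) [heading=180, draw]
    -- iteration 2/4 --
    FD 20: (-7,0) -> (-27,0) [heading=180, draw]
    BK 9: (-27,0) -> (-18,0) [heading=180, draw]
    -- iteration 3/4 --
    FD 20: (-18,0) -> (-38,0) [heading=180, draw]
    BK 9: (-38,0) -> (-29,0) [heading=180, draw]
    -- iteration 4/4 --
    FD 20: (-29,0) -> (-49,0) [heading=180, draw]
    BK 9: (-49,0) -> (-40,0) [heading=180, draw]
  ]
  -- iteration 4/4 --
  FD 4: (-40,0) -> (-44,0) [heading=180, draw]
  RT 180: heading 180 -> 0
  REPEAT 4 [
    -- iteration 1/4 --
    FD 20: (-44,0) -> (-24,0) [heading=0, draw]
    BK 9: (-24,0) -> (-33,0) [heading=0, draw]
    -- iteration 2/4 --
    FD 20: (-33,0) -> (-13,0) [heading=0, draw]
    BK 9: (-13,0) -> (-22,0) [heading=0, draw]
    -- iteration 3/4 --
    FD 20: (-22,0) -> (-2,0) [heading=0, draw]
    BK 9: (-2,0) -> (-11,0) [heading=0, draw]
    -- iteration 4/4 --
    FD 20: (-11,0) -> (9,0) [heading=0, draw]
    BK 9: (9,0) -> (0,0) [heading=0, draw]
  ]
]
FD 20: (0,0) -> (20,0) [heading=0, draw]
Final: pos=(20,0), heading=0, 37 segment(s) drawn
Segments drawn: 37

Answer: 37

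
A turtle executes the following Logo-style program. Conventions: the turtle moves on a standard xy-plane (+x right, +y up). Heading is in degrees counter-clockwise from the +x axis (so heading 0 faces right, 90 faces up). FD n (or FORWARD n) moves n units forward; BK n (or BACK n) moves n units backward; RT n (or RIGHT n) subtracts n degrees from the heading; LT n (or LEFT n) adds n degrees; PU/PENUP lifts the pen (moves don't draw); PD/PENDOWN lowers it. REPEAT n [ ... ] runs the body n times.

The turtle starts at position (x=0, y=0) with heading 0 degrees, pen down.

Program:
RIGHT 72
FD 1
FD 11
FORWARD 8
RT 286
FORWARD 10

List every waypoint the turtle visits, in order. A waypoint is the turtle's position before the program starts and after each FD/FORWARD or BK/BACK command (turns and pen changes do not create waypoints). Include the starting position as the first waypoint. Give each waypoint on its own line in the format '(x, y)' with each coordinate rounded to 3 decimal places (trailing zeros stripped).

Answer: (0, 0)
(0.309, -0.951)
(3.708, -11.413)
(6.18, -19.021)
(16.174, -18.672)

Derivation:
Executing turtle program step by step:
Start: pos=(0,0), heading=0, pen down
RT 72: heading 0 -> 288
FD 1: (0,0) -> (0.309,-0.951) [heading=288, draw]
FD 11: (0.309,-0.951) -> (3.708,-11.413) [heading=288, draw]
FD 8: (3.708,-11.413) -> (6.18,-19.021) [heading=288, draw]
RT 286: heading 288 -> 2
FD 10: (6.18,-19.021) -> (16.174,-18.672) [heading=2, draw]
Final: pos=(16.174,-18.672), heading=2, 4 segment(s) drawn
Waypoints (5 total):
(0, 0)
(0.309, -0.951)
(3.708, -11.413)
(6.18, -19.021)
(16.174, -18.672)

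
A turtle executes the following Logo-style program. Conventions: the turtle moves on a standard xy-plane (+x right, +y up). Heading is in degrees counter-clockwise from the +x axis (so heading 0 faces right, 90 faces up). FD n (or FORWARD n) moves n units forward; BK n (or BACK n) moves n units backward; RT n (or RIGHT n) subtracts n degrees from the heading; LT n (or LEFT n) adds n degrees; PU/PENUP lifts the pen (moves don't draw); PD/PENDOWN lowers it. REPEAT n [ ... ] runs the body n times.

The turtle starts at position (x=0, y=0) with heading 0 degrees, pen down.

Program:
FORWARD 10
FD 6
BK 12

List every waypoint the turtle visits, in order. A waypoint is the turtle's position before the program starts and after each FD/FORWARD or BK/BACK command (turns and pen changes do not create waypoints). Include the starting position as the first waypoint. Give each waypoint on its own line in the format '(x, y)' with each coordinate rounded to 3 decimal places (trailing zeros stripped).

Answer: (0, 0)
(10, 0)
(16, 0)
(4, 0)

Derivation:
Executing turtle program step by step:
Start: pos=(0,0), heading=0, pen down
FD 10: (0,0) -> (10,0) [heading=0, draw]
FD 6: (10,0) -> (16,0) [heading=0, draw]
BK 12: (16,0) -> (4,0) [heading=0, draw]
Final: pos=(4,0), heading=0, 3 segment(s) drawn
Waypoints (4 total):
(0, 0)
(10, 0)
(16, 0)
(4, 0)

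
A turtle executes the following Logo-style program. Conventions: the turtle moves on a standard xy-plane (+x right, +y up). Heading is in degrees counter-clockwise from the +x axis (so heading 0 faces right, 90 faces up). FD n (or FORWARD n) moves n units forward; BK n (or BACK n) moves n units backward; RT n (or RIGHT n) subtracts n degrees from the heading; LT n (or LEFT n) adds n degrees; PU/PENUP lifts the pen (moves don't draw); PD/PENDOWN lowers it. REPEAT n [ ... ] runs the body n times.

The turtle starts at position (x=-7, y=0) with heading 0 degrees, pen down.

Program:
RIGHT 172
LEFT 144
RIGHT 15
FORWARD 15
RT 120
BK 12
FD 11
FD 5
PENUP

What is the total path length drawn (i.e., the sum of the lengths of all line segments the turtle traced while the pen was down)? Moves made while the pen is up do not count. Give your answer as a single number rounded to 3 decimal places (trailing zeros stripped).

Answer: 43

Derivation:
Executing turtle program step by step:
Start: pos=(-7,0), heading=0, pen down
RT 172: heading 0 -> 188
LT 144: heading 188 -> 332
RT 15: heading 332 -> 317
FD 15: (-7,0) -> (3.97,-10.23) [heading=317, draw]
RT 120: heading 317 -> 197
BK 12: (3.97,-10.23) -> (15.446,-6.722) [heading=197, draw]
FD 11: (15.446,-6.722) -> (4.927,-9.938) [heading=197, draw]
FD 5: (4.927,-9.938) -> (0.145,-11.399) [heading=197, draw]
PU: pen up
Final: pos=(0.145,-11.399), heading=197, 4 segment(s) drawn

Segment lengths:
  seg 1: (-7,0) -> (3.97,-10.23), length = 15
  seg 2: (3.97,-10.23) -> (15.446,-6.722), length = 12
  seg 3: (15.446,-6.722) -> (4.927,-9.938), length = 11
  seg 4: (4.927,-9.938) -> (0.145,-11.399), length = 5
Total = 43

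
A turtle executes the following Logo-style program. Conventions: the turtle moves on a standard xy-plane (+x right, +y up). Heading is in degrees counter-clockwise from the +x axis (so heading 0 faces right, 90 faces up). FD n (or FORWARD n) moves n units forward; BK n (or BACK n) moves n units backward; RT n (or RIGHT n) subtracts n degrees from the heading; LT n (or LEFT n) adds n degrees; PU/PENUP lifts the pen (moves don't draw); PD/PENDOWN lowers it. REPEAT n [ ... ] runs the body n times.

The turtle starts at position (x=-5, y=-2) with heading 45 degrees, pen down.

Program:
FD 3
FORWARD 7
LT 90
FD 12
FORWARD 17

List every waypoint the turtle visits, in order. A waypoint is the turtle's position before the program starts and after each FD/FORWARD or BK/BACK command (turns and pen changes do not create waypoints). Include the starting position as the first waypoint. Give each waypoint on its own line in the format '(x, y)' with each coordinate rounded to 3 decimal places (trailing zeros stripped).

Executing turtle program step by step:
Start: pos=(-5,-2), heading=45, pen down
FD 3: (-5,-2) -> (-2.879,0.121) [heading=45, draw]
FD 7: (-2.879,0.121) -> (2.071,5.071) [heading=45, draw]
LT 90: heading 45 -> 135
FD 12: (2.071,5.071) -> (-6.414,13.556) [heading=135, draw]
FD 17: (-6.414,13.556) -> (-18.435,25.577) [heading=135, draw]
Final: pos=(-18.435,25.577), heading=135, 4 segment(s) drawn
Waypoints (5 total):
(-5, -2)
(-2.879, 0.121)
(2.071, 5.071)
(-6.414, 13.556)
(-18.435, 25.577)

Answer: (-5, -2)
(-2.879, 0.121)
(2.071, 5.071)
(-6.414, 13.556)
(-18.435, 25.577)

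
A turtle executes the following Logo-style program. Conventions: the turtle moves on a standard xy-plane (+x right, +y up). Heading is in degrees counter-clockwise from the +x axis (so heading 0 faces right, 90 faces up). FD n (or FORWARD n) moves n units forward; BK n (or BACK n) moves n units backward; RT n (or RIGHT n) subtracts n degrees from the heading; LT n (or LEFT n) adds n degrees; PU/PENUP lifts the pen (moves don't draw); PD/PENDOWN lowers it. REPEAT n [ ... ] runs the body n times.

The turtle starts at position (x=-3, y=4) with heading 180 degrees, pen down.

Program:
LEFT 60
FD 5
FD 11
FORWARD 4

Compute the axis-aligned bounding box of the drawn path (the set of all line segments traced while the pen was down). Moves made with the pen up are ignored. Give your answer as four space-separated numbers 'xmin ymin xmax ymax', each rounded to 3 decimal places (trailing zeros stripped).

Executing turtle program step by step:
Start: pos=(-3,4), heading=180, pen down
LT 60: heading 180 -> 240
FD 5: (-3,4) -> (-5.5,-0.33) [heading=240, draw]
FD 11: (-5.5,-0.33) -> (-11,-9.856) [heading=240, draw]
FD 4: (-11,-9.856) -> (-13,-13.321) [heading=240, draw]
Final: pos=(-13,-13.321), heading=240, 3 segment(s) drawn

Segment endpoints: x in {-13, -11, -5.5, -3}, y in {-13.321, -9.856, -0.33, 4}
xmin=-13, ymin=-13.321, xmax=-3, ymax=4

Answer: -13 -13.321 -3 4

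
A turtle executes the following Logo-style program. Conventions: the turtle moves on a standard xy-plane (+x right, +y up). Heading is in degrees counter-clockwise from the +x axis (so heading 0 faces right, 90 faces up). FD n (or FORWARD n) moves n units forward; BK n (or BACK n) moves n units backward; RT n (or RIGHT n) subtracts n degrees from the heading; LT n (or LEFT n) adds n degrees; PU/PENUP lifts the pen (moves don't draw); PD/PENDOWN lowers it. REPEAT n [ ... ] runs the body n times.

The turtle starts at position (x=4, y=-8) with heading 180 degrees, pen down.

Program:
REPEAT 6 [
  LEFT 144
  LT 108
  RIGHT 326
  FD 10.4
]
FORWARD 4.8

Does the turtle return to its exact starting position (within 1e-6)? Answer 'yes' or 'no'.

Executing turtle program step by step:
Start: pos=(4,-8), heading=180, pen down
REPEAT 6 [
  -- iteration 1/6 --
  LT 144: heading 180 -> 324
  LT 108: heading 324 -> 72
  RT 326: heading 72 -> 106
  FD 10.4: (4,-8) -> (1.133,1.997) [heading=106, draw]
  -- iteration 2/6 --
  LT 144: heading 106 -> 250
  LT 108: heading 250 -> 358
  RT 326: heading 358 -> 32
  FD 10.4: (1.133,1.997) -> (9.953,7.508) [heading=32, draw]
  -- iteration 3/6 --
  LT 144: heading 32 -> 176
  LT 108: heading 176 -> 284
  RT 326: heading 284 -> 318
  FD 10.4: (9.953,7.508) -> (17.682,0.549) [heading=318, draw]
  -- iteration 4/6 --
  LT 144: heading 318 -> 102
  LT 108: heading 102 -> 210
  RT 326: heading 210 -> 244
  FD 10.4: (17.682,0.549) -> (13.123,-8.798) [heading=244, draw]
  -- iteration 5/6 --
  LT 144: heading 244 -> 28
  LT 108: heading 28 -> 136
  RT 326: heading 136 -> 170
  FD 10.4: (13.123,-8.798) -> (2.881,-6.992) [heading=170, draw]
  -- iteration 6/6 --
  LT 144: heading 170 -> 314
  LT 108: heading 314 -> 62
  RT 326: heading 62 -> 96
  FD 10.4: (2.881,-6.992) -> (1.794,3.351) [heading=96, draw]
]
FD 4.8: (1.794,3.351) -> (1.292,8.125) [heading=96, draw]
Final: pos=(1.292,8.125), heading=96, 7 segment(s) drawn

Start position: (4, -8)
Final position: (1.292, 8.125)
Distance = 16.35; >= 1e-6 -> NOT closed

Answer: no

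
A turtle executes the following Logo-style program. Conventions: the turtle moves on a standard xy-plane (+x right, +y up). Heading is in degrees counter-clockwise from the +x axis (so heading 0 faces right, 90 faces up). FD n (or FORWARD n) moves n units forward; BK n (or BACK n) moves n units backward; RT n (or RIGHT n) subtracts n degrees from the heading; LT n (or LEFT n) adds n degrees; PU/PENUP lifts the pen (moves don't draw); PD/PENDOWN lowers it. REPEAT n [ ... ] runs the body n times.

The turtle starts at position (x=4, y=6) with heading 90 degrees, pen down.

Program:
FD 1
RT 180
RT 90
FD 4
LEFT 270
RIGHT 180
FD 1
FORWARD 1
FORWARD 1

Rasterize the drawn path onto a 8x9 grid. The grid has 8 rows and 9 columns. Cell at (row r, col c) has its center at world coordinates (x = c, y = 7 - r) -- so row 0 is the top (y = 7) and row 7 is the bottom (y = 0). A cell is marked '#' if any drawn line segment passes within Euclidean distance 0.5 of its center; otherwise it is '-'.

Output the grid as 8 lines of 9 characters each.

Answer: #####----
#---#----
#--------
#--------
---------
---------
---------
---------

Derivation:
Segment 0: (4,6) -> (4,7)
Segment 1: (4,7) -> (0,7)
Segment 2: (0,7) -> (0,6)
Segment 3: (0,6) -> (0,5)
Segment 4: (0,5) -> (0,4)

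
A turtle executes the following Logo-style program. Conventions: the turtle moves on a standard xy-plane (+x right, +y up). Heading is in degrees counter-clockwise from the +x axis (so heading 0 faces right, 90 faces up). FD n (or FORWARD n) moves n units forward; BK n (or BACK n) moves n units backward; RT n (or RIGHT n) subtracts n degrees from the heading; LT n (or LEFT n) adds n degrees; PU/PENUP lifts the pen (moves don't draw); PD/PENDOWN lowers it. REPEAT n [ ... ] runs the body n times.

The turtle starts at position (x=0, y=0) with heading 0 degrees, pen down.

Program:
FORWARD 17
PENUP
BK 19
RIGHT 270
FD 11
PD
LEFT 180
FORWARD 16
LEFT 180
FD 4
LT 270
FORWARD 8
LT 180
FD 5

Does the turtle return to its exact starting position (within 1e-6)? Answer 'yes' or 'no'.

Answer: no

Derivation:
Executing turtle program step by step:
Start: pos=(0,0), heading=0, pen down
FD 17: (0,0) -> (17,0) [heading=0, draw]
PU: pen up
BK 19: (17,0) -> (-2,0) [heading=0, move]
RT 270: heading 0 -> 90
FD 11: (-2,0) -> (-2,11) [heading=90, move]
PD: pen down
LT 180: heading 90 -> 270
FD 16: (-2,11) -> (-2,-5) [heading=270, draw]
LT 180: heading 270 -> 90
FD 4: (-2,-5) -> (-2,-1) [heading=90, draw]
LT 270: heading 90 -> 0
FD 8: (-2,-1) -> (6,-1) [heading=0, draw]
LT 180: heading 0 -> 180
FD 5: (6,-1) -> (1,-1) [heading=180, draw]
Final: pos=(1,-1), heading=180, 5 segment(s) drawn

Start position: (0, 0)
Final position: (1, -1)
Distance = 1.414; >= 1e-6 -> NOT closed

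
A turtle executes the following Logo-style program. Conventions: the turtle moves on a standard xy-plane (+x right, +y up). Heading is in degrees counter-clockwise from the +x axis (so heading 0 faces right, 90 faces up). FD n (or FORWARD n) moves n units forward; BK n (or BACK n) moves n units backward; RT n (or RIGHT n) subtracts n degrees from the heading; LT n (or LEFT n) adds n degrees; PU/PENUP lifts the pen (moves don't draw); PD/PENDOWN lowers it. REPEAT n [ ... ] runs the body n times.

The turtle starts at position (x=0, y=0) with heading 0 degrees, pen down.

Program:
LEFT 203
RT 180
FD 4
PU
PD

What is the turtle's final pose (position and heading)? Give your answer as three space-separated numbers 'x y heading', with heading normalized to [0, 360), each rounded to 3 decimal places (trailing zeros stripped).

Answer: 3.682 1.563 23

Derivation:
Executing turtle program step by step:
Start: pos=(0,0), heading=0, pen down
LT 203: heading 0 -> 203
RT 180: heading 203 -> 23
FD 4: (0,0) -> (3.682,1.563) [heading=23, draw]
PU: pen up
PD: pen down
Final: pos=(3.682,1.563), heading=23, 1 segment(s) drawn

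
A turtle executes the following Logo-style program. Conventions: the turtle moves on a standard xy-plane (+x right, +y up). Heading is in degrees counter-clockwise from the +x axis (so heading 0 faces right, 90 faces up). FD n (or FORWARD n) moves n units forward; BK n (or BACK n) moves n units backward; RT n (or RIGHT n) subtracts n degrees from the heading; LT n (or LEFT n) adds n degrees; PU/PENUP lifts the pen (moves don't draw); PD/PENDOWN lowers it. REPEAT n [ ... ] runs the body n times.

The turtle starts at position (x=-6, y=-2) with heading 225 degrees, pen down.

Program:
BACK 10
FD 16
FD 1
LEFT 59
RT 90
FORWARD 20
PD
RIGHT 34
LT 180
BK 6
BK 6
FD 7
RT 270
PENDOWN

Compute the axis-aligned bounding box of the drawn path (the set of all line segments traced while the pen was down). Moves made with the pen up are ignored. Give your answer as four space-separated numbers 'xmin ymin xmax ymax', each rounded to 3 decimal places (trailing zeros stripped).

Executing turtle program step by step:
Start: pos=(-6,-2), heading=225, pen down
BK 10: (-6,-2) -> (1.071,5.071) [heading=225, draw]
FD 16: (1.071,5.071) -> (-10.243,-6.243) [heading=225, draw]
FD 1: (-10.243,-6.243) -> (-10.95,-6.95) [heading=225, draw]
LT 59: heading 225 -> 284
RT 90: heading 284 -> 194
FD 20: (-10.95,-6.95) -> (-30.356,-11.788) [heading=194, draw]
PD: pen down
RT 34: heading 194 -> 160
LT 180: heading 160 -> 340
BK 6: (-30.356,-11.788) -> (-35.994,-9.736) [heading=340, draw]
BK 6: (-35.994,-9.736) -> (-41.632,-7.684) [heading=340, draw]
FD 7: (-41.632,-7.684) -> (-35.054,-10.078) [heading=340, draw]
RT 270: heading 340 -> 70
PD: pen down
Final: pos=(-35.054,-10.078), heading=70, 7 segment(s) drawn

Segment endpoints: x in {-41.632, -35.994, -35.054, -30.356, -10.95, -10.243, -6, 1.071}, y in {-11.788, -10.078, -9.736, -7.684, -6.95, -6.243, -2, 5.071}
xmin=-41.632, ymin=-11.788, xmax=1.071, ymax=5.071

Answer: -41.632 -11.788 1.071 5.071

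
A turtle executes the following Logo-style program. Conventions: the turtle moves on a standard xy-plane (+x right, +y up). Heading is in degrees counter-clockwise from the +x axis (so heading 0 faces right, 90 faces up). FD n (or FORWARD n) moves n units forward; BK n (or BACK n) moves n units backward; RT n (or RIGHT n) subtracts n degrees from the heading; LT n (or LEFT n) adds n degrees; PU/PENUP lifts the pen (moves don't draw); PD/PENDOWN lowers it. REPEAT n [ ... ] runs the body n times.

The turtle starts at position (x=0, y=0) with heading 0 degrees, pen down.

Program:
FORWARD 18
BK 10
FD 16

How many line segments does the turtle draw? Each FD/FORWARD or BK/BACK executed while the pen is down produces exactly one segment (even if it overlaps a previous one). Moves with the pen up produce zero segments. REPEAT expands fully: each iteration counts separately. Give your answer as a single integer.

Executing turtle program step by step:
Start: pos=(0,0), heading=0, pen down
FD 18: (0,0) -> (18,0) [heading=0, draw]
BK 10: (18,0) -> (8,0) [heading=0, draw]
FD 16: (8,0) -> (24,0) [heading=0, draw]
Final: pos=(24,0), heading=0, 3 segment(s) drawn
Segments drawn: 3

Answer: 3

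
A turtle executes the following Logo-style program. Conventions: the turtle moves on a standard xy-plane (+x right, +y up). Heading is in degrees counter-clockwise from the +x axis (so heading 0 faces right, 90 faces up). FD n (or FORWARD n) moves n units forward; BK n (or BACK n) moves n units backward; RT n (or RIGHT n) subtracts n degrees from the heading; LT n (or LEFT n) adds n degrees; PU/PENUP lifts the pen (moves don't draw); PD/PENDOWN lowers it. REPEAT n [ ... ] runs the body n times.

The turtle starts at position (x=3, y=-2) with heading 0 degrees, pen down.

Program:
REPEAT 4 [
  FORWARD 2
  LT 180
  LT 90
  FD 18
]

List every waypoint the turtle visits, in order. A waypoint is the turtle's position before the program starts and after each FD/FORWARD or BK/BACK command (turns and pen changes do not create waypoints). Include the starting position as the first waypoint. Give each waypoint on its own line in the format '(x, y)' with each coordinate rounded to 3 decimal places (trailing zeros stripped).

Executing turtle program step by step:
Start: pos=(3,-2), heading=0, pen down
REPEAT 4 [
  -- iteration 1/4 --
  FD 2: (3,-2) -> (5,-2) [heading=0, draw]
  LT 180: heading 0 -> 180
  LT 90: heading 180 -> 270
  FD 18: (5,-2) -> (5,-20) [heading=270, draw]
  -- iteration 2/4 --
  FD 2: (5,-20) -> (5,-22) [heading=270, draw]
  LT 180: heading 270 -> 90
  LT 90: heading 90 -> 180
  FD 18: (5,-22) -> (-13,-22) [heading=180, draw]
  -- iteration 3/4 --
  FD 2: (-13,-22) -> (-15,-22) [heading=180, draw]
  LT 180: heading 180 -> 0
  LT 90: heading 0 -> 90
  FD 18: (-15,-22) -> (-15,-4) [heading=90, draw]
  -- iteration 4/4 --
  FD 2: (-15,-4) -> (-15,-2) [heading=90, draw]
  LT 180: heading 90 -> 270
  LT 90: heading 270 -> 0
  FD 18: (-15,-2) -> (3,-2) [heading=0, draw]
]
Final: pos=(3,-2), heading=0, 8 segment(s) drawn
Waypoints (9 total):
(3, -2)
(5, -2)
(5, -20)
(5, -22)
(-13, -22)
(-15, -22)
(-15, -4)
(-15, -2)
(3, -2)

Answer: (3, -2)
(5, -2)
(5, -20)
(5, -22)
(-13, -22)
(-15, -22)
(-15, -4)
(-15, -2)
(3, -2)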